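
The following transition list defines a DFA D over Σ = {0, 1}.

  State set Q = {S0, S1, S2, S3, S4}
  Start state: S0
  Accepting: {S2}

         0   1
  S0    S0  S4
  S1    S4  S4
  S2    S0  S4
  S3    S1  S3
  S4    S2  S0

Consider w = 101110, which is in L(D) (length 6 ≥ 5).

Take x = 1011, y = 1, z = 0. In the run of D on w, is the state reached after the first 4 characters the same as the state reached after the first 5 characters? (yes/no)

Run of D on the first 5 characters of w = 1 0 1 1 1:
  step 0: S0  (start)
  step 1: S4  (read 1: S0→S4)
  step 2: S2  (read 0: S4→S2)
  step 3: S4  (read 1: S2→S4)
  step 4: S0  (read 1: S4→S0)
  step 5: S4  (read 1: S0→S4)

After x (step 4): S0. After xy (step 5): S4.
They differ (S0 ≠ S4), so y is not a cycle from the state after x; this split is not the one the pumping-lemma construction produces, and pumping y need not keep the string in L(D).

no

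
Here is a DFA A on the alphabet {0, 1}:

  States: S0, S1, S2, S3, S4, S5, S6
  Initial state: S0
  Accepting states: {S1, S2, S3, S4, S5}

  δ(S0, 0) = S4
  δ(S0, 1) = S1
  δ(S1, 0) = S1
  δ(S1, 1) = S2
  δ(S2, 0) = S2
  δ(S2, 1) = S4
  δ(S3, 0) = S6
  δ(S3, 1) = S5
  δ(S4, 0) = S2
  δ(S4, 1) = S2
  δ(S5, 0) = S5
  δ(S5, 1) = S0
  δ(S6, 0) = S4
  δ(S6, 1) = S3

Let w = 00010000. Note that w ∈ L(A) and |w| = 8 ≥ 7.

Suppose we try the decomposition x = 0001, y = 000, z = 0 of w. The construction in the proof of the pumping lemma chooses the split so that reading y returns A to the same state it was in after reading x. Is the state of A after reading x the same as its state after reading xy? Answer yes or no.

Run of A on the first 7 characters of w = 0 0 0 1 0 0 0:
  step 0: S0  (start)
  step 1: S4  (read 0: S0→S4)
  step 2: S2  (read 0: S4→S2)
  step 3: S2  (read 0: S2→S2)
  step 4: S4  (read 1: S2→S4)
  step 5: S2  (read 0: S4→S2)
  step 6: S2  (read 0: S2→S2)
  step 7: S2  (read 0: S2→S2)

After x (step 4): S4. After xy (step 7): S2.
They differ (S4 ≠ S2), so y is not a cycle from the state after x; this split is not the one the pumping-lemma construction produces, and pumping y need not keep the string in L(A).

no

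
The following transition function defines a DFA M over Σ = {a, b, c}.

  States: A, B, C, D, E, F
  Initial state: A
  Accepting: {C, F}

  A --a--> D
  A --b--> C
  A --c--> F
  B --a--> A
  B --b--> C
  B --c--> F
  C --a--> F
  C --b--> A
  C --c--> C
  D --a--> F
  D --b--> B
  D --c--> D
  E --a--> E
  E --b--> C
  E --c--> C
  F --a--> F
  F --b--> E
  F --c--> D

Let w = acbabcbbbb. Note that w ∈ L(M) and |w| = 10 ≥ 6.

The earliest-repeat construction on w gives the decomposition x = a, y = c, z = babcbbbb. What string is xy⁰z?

ababcbbbb

xy⁰z = xz = a·babcbbbb = ababcbbbb.
Reading y = c takes M from D back to D, so after x the machine is still in D, and z then leads to the accepting state C. Hence ababcbbbb ∈ L(M).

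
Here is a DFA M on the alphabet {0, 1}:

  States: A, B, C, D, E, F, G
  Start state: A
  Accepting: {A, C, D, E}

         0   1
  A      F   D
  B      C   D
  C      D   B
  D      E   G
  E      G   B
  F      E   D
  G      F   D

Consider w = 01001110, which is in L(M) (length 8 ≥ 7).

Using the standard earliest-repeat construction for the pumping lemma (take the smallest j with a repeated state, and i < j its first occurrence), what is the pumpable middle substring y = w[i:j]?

001

State sequence: A -0-> F -1-> D -0-> E -0-> G -1-> D -1-> G -1-> D -0-> E
First repeat at step 5: D was already visited.

So i = 2, j = 5, giving x = w[0:2] = 01, y = w[2:5] = 001, z = w[5:8] = 110.
Check: |xy| = 5 ≤ 7 and |y| = 3 ≥ 1. Reading y takes M from D back to D, so every xyⁱz is accepted.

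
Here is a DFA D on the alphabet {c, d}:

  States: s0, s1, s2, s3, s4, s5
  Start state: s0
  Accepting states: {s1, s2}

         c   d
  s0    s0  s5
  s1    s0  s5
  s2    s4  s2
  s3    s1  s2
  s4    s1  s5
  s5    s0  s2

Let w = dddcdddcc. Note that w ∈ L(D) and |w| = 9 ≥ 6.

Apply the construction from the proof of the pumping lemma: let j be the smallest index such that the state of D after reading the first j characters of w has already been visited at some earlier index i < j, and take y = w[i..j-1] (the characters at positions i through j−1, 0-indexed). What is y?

State sequence: s0 -d-> s5 -d-> s2 -d-> s2 -c-> s4 -d-> s5 -d-> s2 -d-> s2 -c-> s4 -c-> s1
First repeat at step 3: s2 was already visited.

So i = 2, j = 3, giving x = w[0:2] = dd, y = w[2:3] = d, z = w[3:9] = cdddcc.
Check: |xy| = 3 ≤ 6 and |y| = 1 ≥ 1. Reading y takes D from s2 back to s2, so every xyⁱz is accepted.

d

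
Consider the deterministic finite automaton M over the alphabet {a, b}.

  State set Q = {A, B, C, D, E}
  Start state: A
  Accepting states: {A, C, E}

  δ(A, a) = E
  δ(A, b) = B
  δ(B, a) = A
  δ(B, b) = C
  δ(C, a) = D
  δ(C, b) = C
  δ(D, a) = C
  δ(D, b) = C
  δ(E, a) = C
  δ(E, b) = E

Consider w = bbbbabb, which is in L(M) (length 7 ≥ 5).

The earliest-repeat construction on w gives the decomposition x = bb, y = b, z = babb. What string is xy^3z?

xy^3z = bb·b·b·b·babb = bbbbbbabb.
Reading y = b takes M from C back to C, so after x·y·y·y the machine is still in C, and z then leads to the accepting state C. Hence bbbbbbabb ∈ L(M).

bbbbbbabb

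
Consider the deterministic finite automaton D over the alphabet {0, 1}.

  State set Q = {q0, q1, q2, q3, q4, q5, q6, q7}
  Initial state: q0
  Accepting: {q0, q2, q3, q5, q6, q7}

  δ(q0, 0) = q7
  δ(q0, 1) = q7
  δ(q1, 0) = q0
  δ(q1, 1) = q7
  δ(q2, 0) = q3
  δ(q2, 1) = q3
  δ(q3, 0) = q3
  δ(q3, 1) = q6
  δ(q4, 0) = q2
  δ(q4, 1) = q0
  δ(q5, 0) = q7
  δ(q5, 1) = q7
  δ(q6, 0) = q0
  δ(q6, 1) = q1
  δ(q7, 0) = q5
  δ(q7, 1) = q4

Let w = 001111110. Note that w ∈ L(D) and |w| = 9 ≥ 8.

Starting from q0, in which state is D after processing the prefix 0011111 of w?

q4

Run of D on the first 7 characters of w = 0 0 1 1 1 1 1:
  step 0: q0  (start)
  step 1: q7  (read 0: q0→q7)
  step 2: q5  (read 0: q7→q5)
  step 3: q7  (read 1: q5→q7)
  step 4: q4  (read 1: q7→q4)
  step 5: q0  (read 1: q4→q0)
  step 6: q7  (read 1: q0→q7)
  step 7: q4  (read 1: q7→q4)

After reading 7 characters, D is in state q4.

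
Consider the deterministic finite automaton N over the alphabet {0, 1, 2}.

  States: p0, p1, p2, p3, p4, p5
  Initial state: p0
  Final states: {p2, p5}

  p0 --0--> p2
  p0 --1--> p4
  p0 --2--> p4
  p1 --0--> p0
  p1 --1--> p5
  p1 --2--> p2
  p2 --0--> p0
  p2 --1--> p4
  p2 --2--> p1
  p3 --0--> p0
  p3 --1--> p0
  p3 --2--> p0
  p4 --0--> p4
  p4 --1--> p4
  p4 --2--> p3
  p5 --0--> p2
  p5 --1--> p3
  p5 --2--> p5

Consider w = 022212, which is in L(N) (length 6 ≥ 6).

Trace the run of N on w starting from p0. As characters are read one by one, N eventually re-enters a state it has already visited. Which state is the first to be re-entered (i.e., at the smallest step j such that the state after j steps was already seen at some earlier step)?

p2

State sequence: p0 -0-> p2 -2-> p1 -2-> p2 -2-> p1 -1-> p5 -2-> p5
First repeat at step 3: p2 was already visited.

The earliest repeat is at step j = 3: N is in p2, which it already visited at step i = 1.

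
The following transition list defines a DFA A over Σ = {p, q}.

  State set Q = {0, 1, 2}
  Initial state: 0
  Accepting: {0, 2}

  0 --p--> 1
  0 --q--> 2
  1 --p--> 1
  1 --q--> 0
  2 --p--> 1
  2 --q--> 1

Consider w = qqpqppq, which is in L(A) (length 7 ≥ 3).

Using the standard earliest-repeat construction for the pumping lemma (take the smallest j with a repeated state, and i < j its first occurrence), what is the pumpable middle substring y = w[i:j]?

State sequence: 0 -q-> 2 -q-> 1 -p-> 1 -q-> 0 -p-> 1 -p-> 1 -q-> 0
First repeat at step 3: 1 was already visited.

So i = 2, j = 3, giving x = w[0:2] = qq, y = w[2:3] = p, z = w[3:7] = qppq.
Check: |xy| = 3 ≤ 3 and |y| = 1 ≥ 1. Reading y takes A from 1 back to 1, so every xyⁱz is accepted.

p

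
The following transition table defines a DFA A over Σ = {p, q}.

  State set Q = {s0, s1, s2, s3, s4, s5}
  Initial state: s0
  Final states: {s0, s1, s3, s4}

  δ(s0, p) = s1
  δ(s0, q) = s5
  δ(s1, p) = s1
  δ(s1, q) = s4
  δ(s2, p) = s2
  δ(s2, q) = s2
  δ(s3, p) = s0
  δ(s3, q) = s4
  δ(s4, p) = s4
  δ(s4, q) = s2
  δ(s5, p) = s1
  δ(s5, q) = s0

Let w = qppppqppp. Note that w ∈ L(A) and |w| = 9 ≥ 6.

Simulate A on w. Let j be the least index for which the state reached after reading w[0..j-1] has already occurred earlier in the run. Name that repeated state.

s1

State sequence: s0 -q-> s5 -p-> s1 -p-> s1 -p-> s1 -p-> s1 -q-> s4 -p-> s4 -p-> s4 -p-> s4
First repeat at step 3: s1 was already visited.

The earliest repeat is at step j = 3: A is in s1, which it already visited at step i = 2.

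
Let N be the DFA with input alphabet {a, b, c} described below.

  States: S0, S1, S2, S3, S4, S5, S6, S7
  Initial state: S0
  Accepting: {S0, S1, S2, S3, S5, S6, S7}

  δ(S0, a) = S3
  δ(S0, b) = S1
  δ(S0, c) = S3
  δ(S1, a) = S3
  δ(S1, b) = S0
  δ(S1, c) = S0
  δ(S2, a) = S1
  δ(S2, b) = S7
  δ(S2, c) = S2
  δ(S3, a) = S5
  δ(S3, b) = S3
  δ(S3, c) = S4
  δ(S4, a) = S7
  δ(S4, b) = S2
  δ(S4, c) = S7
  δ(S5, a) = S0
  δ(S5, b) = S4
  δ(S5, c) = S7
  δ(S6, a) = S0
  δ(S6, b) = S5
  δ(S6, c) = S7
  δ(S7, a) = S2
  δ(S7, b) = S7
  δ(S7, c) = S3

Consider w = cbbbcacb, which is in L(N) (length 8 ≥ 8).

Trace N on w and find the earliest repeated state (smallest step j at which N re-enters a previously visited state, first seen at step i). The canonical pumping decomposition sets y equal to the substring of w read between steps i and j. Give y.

State sequence: S0 -c-> S3 -b-> S3 -b-> S3 -b-> S3 -c-> S4 -a-> S7 -c-> S3 -b-> S3
First repeat at step 2: S3 was already visited.

So i = 1, j = 2, giving x = w[0:1] = c, y = w[1:2] = b, z = w[2:8] = bbcacb.
Check: |xy| = 2 ≤ 8 and |y| = 1 ≥ 1. Reading y takes N from S3 back to S3, so every xyⁱz is accepted.
Since N has 8 states, any run of length ≥ 8 visits 8+1 states, so by pigeonhole some state repeats within the first 8 steps — that repeat gives the pumpable loop.

b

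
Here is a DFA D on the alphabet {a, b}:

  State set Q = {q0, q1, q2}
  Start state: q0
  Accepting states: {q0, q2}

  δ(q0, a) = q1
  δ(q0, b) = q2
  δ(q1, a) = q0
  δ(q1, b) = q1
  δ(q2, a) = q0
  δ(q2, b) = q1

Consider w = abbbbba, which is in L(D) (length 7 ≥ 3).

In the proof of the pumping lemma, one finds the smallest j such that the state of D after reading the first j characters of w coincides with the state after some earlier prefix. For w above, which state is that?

q1

State sequence: q0 -a-> q1 -b-> q1 -b-> q1 -b-> q1 -b-> q1 -b-> q1 -a-> q0
First repeat at step 2: q1 was already visited.

The earliest repeat is at step j = 2: D is in q1, which it already visited at step i = 1.
With |Q| = 3, pigeonhole forces a state repeat no later than step 3; the substring read between the first and second visits to that state can be pumped.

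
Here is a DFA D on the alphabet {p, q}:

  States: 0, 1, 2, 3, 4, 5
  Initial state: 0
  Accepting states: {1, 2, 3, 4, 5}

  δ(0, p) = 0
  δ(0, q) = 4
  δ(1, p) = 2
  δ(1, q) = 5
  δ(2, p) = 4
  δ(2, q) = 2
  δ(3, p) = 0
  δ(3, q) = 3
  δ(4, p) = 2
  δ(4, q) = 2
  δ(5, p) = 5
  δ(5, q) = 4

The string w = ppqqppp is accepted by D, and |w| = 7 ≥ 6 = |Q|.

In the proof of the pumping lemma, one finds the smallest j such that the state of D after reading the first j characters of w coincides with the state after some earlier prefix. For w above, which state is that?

0

Run of D on w = p p q q p p p:
  step 0: 0  (start)
  step 1: 0  (read p: 0→0)   ← first repeat (0 seen earlier)
  step 2: 0  (read p: 0→0)
  step 3: 4  (read q: 0→4)
  step 4: 2  (read q: 4→2)
  step 5: 4  (read p: 2→4)
  step 6: 2  (read p: 4→2)
  step 7: 4  (read p: 2→4)

The earliest repeat is at step j = 1: D is in 0, which it already visited at step i = 0.
The DFA has 6 states, so the proof of the pumping lemma guarantees a repeated state among the first 6+1 visited; the segment between the two visits is the pumpable y.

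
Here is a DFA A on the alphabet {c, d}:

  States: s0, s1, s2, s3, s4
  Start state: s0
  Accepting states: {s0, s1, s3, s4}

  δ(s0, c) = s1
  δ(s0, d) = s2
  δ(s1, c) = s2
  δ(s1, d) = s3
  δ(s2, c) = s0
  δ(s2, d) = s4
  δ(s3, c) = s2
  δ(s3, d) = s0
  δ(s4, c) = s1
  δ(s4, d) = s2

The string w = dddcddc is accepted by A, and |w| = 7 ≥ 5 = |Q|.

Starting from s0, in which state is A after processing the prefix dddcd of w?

State sequence: s0 -d-> s2 -d-> s4 -d-> s2 -c-> s0 -d-> s2

After reading 5 characters, A is in state s2.

s2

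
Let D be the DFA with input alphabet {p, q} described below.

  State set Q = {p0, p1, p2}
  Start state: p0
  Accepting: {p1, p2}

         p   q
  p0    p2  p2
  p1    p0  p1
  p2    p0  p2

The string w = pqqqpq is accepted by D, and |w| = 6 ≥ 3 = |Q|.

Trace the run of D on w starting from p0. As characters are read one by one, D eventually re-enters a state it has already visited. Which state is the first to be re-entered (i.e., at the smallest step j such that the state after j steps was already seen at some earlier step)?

p2

State sequence: p0 -p-> p2 -q-> p2 -q-> p2 -q-> p2 -p-> p0 -q-> p2
First repeat at step 2: p2 was already visited.

The earliest repeat is at step j = 2: D is in p2, which it already visited at step i = 1.
Since D has 3 states, any run of length ≥ 3 visits 3+1 states, so by pigeonhole some state repeats within the first 3 steps — that repeat gives the pumpable loop.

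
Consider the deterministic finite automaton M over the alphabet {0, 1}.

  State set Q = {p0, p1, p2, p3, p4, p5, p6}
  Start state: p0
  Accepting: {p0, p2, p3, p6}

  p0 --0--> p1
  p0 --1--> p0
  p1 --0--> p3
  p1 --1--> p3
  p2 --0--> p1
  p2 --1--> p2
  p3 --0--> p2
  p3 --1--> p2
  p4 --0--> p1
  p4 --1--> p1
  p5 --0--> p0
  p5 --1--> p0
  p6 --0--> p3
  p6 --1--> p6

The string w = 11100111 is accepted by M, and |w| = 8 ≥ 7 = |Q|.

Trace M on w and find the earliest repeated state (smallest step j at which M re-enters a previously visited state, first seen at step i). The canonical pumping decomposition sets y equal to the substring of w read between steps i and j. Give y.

Run of M on w = 1 1 1 0 0 1 1 1:
  step 0: p0  (start)
  step 1: p0  (read 1: p0→p0)   ← first repeat (p0 seen earlier)
  step 2: p0  (read 1: p0→p0)
  step 3: p0  (read 1: p0→p0)
  step 4: p1  (read 0: p0→p1)
  step 5: p3  (read 0: p1→p3)
  step 6: p2  (read 1: p3→p2)
  step 7: p2  (read 1: p2→p2)
  step 8: p2  (read 1: p2→p2)

So i = 0, j = 1, giving x = w[0:0] = ε, y = w[0:1] = 1, z = w[1:8] = 1100111.
Check: |xy| = 1 ≤ 7 and |y| = 1 ≥ 1. Reading y takes M from p0 back to p0, so every xyⁱz is accepted.

1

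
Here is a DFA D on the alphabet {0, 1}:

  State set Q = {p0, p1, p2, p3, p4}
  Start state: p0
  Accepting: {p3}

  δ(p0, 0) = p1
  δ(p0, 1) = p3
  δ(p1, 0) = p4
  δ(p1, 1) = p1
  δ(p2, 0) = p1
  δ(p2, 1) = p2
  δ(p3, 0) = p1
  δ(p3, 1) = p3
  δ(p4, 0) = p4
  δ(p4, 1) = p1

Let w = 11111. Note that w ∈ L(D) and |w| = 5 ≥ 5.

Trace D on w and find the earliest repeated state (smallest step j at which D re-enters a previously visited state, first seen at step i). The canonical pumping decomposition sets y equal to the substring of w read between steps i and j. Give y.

Run of D on w = 1 1 1 1 1:
  step 0: p0  (start)
  step 1: p3  (read 1: p0→p3)
  step 2: p3  (read 1: p3→p3)   ← first repeat (p3 seen earlier)
  step 3: p3  (read 1: p3→p3)
  step 4: p3  (read 1: p3→p3)
  step 5: p3  (read 1: p3→p3)

So i = 1, j = 2, giving x = w[0:1] = 1, y = w[1:2] = 1, z = w[2:5] = 111.
Check: |xy| = 2 ≤ 5 and |y| = 1 ≥ 1. Reading y takes D from p3 back to p3, so every xyⁱz is accepted.
With |Q| = 5, pigeonhole forces a state repeat no later than step 5; the substring read between the first and second visits to that state can be pumped.

1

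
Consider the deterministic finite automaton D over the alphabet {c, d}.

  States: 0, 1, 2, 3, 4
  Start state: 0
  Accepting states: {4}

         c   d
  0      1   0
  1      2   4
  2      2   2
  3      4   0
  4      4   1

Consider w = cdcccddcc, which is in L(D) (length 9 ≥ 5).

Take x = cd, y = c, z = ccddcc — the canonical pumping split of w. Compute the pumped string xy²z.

cdccccddcc

xy^2z = cd·c·c·ccddcc = cdccccddcc.
Reading y = c takes D from 4 back to 4, so after x·y·y the machine is still in 4, and z then leads to the accepting state 4. Hence cdccccddcc ∈ L(D).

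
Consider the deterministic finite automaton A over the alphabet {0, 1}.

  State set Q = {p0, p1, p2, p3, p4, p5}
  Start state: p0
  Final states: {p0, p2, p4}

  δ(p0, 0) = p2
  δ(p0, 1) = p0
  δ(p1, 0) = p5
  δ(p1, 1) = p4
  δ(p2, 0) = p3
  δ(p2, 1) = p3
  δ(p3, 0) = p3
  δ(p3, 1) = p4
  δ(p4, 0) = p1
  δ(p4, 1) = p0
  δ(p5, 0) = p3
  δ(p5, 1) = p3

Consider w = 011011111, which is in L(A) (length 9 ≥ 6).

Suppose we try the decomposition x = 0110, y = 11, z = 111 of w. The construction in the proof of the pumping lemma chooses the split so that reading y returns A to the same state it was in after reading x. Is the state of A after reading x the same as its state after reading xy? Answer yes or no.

no

State sequence: p0 -0-> p2 -1-> p3 -1-> p4 -0-> p1 -1-> p4 -1-> p0

After x (step 4): p1. After xy (step 6): p0.
They differ (p1 ≠ p0), so y is not a cycle from the state after x; this split is not the one the pumping-lemma construction produces, and pumping y need not keep the string in L(A).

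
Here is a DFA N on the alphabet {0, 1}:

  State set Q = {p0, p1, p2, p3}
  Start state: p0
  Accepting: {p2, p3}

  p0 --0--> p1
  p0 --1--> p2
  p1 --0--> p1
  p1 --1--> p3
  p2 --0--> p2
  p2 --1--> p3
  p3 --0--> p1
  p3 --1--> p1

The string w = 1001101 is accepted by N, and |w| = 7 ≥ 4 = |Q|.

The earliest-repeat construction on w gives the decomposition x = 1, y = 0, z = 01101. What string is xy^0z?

xy⁰z = xz = 1·01101 = 101101.
Reading y = 0 takes N from p2 back to p2, so after x the machine is still in p2, and z then leads to the accepting state p3. Hence 101101 ∈ L(N).

101101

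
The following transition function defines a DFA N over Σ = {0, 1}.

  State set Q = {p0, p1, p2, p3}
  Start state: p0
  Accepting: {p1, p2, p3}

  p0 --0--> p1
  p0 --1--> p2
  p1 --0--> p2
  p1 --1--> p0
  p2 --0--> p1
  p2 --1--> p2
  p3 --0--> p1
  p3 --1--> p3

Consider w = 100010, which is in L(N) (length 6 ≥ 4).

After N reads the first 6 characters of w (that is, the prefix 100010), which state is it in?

p1

State sequence: p0 -1-> p2 -0-> p1 -0-> p2 -0-> p1 -1-> p0 -0-> p1

After reading 6 characters, N is in state p1.
(This kind of state-tracing is the core of the pumping-lemma construction: with 4 states, pigeonhole forces a repeat within the first 4 steps.)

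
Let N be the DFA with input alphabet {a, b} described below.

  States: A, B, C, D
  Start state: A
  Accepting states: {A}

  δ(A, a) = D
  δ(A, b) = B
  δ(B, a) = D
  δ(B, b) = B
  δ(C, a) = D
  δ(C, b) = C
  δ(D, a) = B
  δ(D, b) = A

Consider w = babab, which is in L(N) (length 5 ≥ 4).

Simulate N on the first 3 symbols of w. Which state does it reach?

Run of N on the first 3 characters of w = b a b:
  step 0: A  (start)
  step 1: B  (read b: A→B)
  step 2: D  (read a: B→D)
  step 3: A  (read b: D→A)

After reading 3 characters, N is in state A.
(This kind of state-tracing is the core of the pumping-lemma construction: with 4 states, pigeonhole forces a repeat within the first 4 steps.)

A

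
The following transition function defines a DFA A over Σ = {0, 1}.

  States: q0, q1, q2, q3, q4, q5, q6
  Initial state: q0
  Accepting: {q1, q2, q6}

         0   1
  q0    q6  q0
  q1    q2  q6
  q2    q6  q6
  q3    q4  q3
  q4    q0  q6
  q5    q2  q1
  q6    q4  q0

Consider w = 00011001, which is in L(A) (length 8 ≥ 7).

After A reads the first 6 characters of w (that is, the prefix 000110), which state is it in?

q6

State sequence: q0 -0-> q6 -0-> q4 -0-> q0 -1-> q0 -1-> q0 -0-> q6

After reading 6 characters, A is in state q6.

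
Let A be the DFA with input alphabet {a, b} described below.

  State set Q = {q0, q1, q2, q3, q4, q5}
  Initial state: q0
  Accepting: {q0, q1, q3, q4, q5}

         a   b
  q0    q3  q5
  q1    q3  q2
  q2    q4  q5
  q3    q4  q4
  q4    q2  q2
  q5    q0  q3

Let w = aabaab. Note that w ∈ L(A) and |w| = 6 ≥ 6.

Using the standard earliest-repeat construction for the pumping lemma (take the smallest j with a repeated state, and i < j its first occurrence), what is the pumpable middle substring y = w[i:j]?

ba

Run of A on w = a a b a a b:
  step 0: q0  (start)
  step 1: q3  (read a: q0→q3)
  step 2: q4  (read a: q3→q4)
  step 3: q2  (read b: q4→q2)
  step 4: q4  (read a: q2→q4)   ← first repeat (q4 seen earlier)
  step 5: q2  (read a: q4→q2)
  step 6: q5  (read b: q2→q5)

So i = 2, j = 4, giving x = w[0:2] = aa, y = w[2:4] = ba, z = w[4:6] = ab.
Check: |xy| = 4 ≤ 6 and |y| = 2 ≥ 1. Reading y takes A from q4 back to q4, so every xyⁱz is accepted.
Pumping length from the standard proof: p = 6 (the number of states). The repeated state found above gives |xy| = j ≤ 6 and |y| = j − i ≥ 1.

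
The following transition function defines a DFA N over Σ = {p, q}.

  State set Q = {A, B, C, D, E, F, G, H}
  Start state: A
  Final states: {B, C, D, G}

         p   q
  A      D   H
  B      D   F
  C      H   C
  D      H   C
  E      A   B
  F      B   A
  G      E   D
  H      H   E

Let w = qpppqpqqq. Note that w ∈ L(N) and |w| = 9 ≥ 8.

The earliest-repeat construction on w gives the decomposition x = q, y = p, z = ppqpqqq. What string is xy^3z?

qpppppqpqqq

xy^3z = q·p·p·p·ppqpqqq = qpppppqpqqq.
Reading y = p takes N from H back to H, so after x·y·y·y the machine is still in H, and z then leads to the accepting state B. Hence qpppppqpqqq ∈ L(N).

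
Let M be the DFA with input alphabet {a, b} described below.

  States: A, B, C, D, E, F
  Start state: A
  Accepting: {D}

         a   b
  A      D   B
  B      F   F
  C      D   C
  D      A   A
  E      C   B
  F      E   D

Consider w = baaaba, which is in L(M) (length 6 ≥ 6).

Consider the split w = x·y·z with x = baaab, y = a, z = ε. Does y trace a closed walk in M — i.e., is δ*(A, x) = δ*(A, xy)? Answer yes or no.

no

State sequence: A -b-> B -a-> F -a-> E -a-> C -b-> C -a-> D

After x (step 5): C. After xy (step 6): D.
They differ (C ≠ D), so y is not a cycle from the state after x; this split is not the one the pumping-lemma construction produces, and pumping y need not keep the string in L(M).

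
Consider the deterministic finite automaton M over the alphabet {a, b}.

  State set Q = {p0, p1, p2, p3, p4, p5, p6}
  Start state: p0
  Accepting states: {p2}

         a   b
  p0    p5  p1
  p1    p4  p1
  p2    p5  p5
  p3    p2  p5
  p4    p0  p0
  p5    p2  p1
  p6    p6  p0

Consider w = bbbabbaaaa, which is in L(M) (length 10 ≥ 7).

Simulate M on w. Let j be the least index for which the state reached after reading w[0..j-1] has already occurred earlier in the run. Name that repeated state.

Run of M on w = b b b a b b a a a a:
  step 0: p0  (start)
  step 1: p1  (read b: p0→p1)
  step 2: p1  (read b: p1→p1)   ← first repeat (p1 seen earlier)
  step 3: p1  (read b: p1→p1)
  step 4: p4  (read a: p1→p4)
  step 5: p0  (read b: p4→p0)
  step 6: p1  (read b: p0→p1)
  step 7: p4  (read a: p1→p4)
  step 8: p0  (read a: p4→p0)
  step 9: p5  (read a: p0→p5)
  step 10: p2  (read a: p5→p2)

The earliest repeat is at step j = 2: M is in p1, which it already visited at step i = 1.

p1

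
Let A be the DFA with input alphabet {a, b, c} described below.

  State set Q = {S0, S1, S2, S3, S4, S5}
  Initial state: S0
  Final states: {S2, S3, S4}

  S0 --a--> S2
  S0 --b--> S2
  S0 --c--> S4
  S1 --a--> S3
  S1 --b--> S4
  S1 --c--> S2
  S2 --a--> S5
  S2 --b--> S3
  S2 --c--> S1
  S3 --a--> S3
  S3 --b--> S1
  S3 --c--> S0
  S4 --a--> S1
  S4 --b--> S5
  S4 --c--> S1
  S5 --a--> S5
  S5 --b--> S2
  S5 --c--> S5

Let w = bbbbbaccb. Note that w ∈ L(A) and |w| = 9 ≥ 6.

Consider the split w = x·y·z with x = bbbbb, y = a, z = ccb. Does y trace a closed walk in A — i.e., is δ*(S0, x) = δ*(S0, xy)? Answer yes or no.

yes

State sequence: S0 -b-> S2 -b-> S3 -b-> S1 -b-> S4 -b-> S5 -a-> S5

After x (step 5): S5. After xy (step 6): S5.
They match, so y = a drives A around a cycle from S5 back to itself; pumping y any number of times keeps A in S5 before reading z, and xyⁱz ∈ L(A) for every i ≥ 0.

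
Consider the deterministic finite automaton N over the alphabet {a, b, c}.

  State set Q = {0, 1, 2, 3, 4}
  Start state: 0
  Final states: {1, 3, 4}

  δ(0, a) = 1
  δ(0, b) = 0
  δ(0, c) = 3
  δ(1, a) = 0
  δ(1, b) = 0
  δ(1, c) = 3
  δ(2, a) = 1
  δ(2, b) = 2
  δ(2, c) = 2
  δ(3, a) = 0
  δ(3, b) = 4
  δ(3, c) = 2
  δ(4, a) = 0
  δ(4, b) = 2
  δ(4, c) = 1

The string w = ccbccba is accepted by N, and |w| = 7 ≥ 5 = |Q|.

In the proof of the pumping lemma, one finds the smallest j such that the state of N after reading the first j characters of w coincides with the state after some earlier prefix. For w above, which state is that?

2

Run of N on w = c c b c c b a:
  step 0: 0  (start)
  step 1: 3  (read c: 0→3)
  step 2: 2  (read c: 3→2)
  step 3: 2  (read b: 2→2)   ← first repeat (2 seen earlier)
  step 4: 2  (read c: 2→2)
  step 5: 2  (read c: 2→2)
  step 6: 2  (read b: 2→2)
  step 7: 1  (read a: 2→1)

The earliest repeat is at step j = 3: N is in 2, which it already visited at step i = 2.
With |Q| = 5, pigeonhole forces a state repeat no later than step 5; the substring read between the first and second visits to that state can be pumped.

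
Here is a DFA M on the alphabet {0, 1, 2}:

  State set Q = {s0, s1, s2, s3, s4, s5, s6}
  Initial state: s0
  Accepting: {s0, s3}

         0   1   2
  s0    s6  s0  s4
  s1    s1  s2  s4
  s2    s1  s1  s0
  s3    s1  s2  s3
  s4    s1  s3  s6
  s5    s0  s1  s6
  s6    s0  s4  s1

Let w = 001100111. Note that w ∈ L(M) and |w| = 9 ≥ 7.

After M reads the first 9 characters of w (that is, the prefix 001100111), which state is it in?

s0

State sequence: s0 -0-> s6 -0-> s0 -1-> s0 -1-> s0 -0-> s6 -0-> s0 -1-> s0 -1-> s0 -1-> s0

After reading 9 characters, M is in state s0.
(This kind of state-tracing is the core of the pumping-lemma construction: with 7 states, pigeonhole forces a repeat within the first 7 steps.)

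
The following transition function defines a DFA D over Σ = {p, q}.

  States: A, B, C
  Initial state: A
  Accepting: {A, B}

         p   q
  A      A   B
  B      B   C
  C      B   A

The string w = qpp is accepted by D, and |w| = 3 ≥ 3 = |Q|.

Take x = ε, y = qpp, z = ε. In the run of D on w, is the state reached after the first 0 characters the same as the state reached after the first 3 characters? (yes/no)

no

Run of D on the first 3 characters of w = q p p:
  step 0: A  (start)
  step 1: B  (read q: A→B)
  step 2: B  (read p: B→B)
  step 3: B  (read p: B→B)

After x (step 0): A. After xy (step 3): B.
They differ (A ≠ B), so y is not a cycle from the state after x; this split is not the one the pumping-lemma construction produces, and pumping y need not keep the string in L(D).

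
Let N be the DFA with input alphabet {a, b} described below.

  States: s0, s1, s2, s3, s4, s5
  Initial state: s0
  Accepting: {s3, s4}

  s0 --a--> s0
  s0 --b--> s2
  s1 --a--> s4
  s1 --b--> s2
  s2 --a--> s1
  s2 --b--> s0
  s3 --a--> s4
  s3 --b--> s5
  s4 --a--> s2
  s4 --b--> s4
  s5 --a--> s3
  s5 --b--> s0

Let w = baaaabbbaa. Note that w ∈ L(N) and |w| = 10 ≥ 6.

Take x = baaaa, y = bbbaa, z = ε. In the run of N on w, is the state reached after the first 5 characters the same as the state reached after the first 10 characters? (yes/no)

no

State sequence: s0 -b-> s2 -a-> s1 -a-> s4 -a-> s2 -a-> s1 -b-> s2 -b-> s0 -b-> s2 -a-> s1 -a-> s4

After x (step 5): s1. After xy (step 10): s4.
They differ (s1 ≠ s4), so y is not a cycle from the state after x; this split is not the one the pumping-lemma construction produces, and pumping y need not keep the string in L(N).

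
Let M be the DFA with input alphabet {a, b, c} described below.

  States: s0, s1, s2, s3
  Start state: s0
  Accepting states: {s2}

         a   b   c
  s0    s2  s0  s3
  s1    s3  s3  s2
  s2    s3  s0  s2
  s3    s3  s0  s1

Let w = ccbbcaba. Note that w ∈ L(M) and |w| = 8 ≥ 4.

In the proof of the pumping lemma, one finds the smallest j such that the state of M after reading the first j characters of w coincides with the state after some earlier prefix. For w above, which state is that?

State sequence: s0 -c-> s3 -c-> s1 -b-> s3 -b-> s0 -c-> s3 -a-> s3 -b-> s0 -a-> s2
First repeat at step 3: s3 was already visited.

The earliest repeat is at step j = 3: M is in s3, which it already visited at step i = 1.

s3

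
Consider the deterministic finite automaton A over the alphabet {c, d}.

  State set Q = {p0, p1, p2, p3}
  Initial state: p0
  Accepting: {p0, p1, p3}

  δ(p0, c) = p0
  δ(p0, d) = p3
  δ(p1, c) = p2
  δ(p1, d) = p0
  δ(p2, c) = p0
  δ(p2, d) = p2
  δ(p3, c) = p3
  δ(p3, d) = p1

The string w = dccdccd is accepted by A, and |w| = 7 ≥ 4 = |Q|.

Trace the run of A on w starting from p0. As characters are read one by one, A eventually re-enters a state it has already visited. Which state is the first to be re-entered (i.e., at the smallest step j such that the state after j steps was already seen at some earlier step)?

p3

State sequence: p0 -d-> p3 -c-> p3 -c-> p3 -d-> p1 -c-> p2 -c-> p0 -d-> p3
First repeat at step 2: p3 was already visited.

The earliest repeat is at step j = 2: A is in p3, which it already visited at step i = 1.
With |Q| = 4, pigeonhole forces a state repeat no later than step 4; the substring read between the first and second visits to that state can be pumped.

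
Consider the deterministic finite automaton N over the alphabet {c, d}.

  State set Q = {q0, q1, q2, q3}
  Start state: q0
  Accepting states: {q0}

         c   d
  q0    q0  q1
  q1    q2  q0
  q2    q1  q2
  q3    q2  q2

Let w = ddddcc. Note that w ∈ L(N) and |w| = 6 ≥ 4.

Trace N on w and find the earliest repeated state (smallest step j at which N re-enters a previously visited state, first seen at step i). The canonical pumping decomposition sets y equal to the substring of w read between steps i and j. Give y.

State sequence: q0 -d-> q1 -d-> q0 -d-> q1 -d-> q0 -c-> q0 -c-> q0
First repeat at step 2: q0 was already visited.

So i = 0, j = 2, giving x = w[0:0] = ε, y = w[0:2] = dd, z = w[2:6] = ddcc.
Check: |xy| = 2 ≤ 4 and |y| = 2 ≥ 1. Reading y takes N from q0 back to q0, so every xyⁱz is accepted.

dd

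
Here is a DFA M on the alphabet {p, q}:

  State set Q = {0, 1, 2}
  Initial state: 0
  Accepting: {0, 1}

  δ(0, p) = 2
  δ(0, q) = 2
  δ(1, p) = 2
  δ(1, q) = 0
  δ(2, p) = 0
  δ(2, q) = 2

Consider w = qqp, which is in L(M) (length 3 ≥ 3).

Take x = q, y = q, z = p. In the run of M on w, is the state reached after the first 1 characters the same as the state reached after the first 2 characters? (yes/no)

Run of M on the first 2 characters of w = q q:
  step 0: 0  (start)
  step 1: 2  (read q: 0→2)
  step 2: 2  (read q: 2→2)

After x (step 1): 2. After xy (step 2): 2.
They match, so y = q drives M around a cycle from 2 back to itself; pumping y any number of times keeps M in 2 before reading z, and xyⁱz ∈ L(M) for every i ≥ 0.

yes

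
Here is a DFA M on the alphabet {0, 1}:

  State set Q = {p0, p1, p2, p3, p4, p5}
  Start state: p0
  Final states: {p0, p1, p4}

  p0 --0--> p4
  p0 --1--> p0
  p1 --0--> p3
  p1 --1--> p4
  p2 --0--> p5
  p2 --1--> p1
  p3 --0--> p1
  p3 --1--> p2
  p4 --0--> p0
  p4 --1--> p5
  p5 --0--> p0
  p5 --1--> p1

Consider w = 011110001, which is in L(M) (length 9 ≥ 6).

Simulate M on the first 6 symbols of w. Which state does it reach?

State sequence: p0 -0-> p4 -1-> p5 -1-> p1 -1-> p4 -1-> p5 -0-> p0

After reading 6 characters, M is in state p0.

p0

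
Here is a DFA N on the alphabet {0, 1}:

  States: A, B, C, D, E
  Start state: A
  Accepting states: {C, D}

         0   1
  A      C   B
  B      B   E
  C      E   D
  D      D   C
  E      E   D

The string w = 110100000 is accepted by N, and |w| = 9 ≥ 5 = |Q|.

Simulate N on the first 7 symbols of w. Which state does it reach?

D

Run of N on the first 7 characters of w = 1 1 0 1 0 0 0:
  step 0: A  (start)
  step 1: B  (read 1: A→B)
  step 2: E  (read 1: B→E)
  step 3: E  (read 0: E→E)
  step 4: D  (read 1: E→D)
  step 5: D  (read 0: D→D)
  step 6: D  (read 0: D→D)
  step 7: D  (read 0: D→D)

After reading 7 characters, N is in state D.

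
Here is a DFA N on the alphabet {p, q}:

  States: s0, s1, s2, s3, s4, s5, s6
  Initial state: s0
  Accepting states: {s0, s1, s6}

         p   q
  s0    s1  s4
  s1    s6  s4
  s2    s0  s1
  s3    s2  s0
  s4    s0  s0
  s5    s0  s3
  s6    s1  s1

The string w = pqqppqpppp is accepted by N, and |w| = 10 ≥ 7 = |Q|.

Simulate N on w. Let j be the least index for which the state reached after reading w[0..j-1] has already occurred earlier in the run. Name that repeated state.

s0

State sequence: s0 -p-> s1 -q-> s4 -q-> s0 -p-> s1 -p-> s6 -q-> s1 -p-> s6 -p-> s1 -p-> s6 -p-> s1
First repeat at step 3: s0 was already visited.

The earliest repeat is at step j = 3: N is in s0, which it already visited at step i = 0.
With |Q| = 7, pigeonhole forces a state repeat no later than step 7; the substring read between the first and second visits to that state can be pumped.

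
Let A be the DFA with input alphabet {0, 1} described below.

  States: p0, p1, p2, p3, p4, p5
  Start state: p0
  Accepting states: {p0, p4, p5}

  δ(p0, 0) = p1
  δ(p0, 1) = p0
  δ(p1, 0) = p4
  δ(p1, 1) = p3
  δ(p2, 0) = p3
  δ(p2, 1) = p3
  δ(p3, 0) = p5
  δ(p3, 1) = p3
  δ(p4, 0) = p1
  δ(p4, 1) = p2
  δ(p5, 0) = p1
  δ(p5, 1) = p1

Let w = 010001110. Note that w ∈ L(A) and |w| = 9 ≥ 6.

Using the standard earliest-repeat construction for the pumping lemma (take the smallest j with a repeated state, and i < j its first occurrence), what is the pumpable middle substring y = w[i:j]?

State sequence: p0 -0-> p1 -1-> p3 -0-> p5 -0-> p1 -0-> p4 -1-> p2 -1-> p3 -1-> p3 -0-> p5
First repeat at step 4: p1 was already visited.

So i = 1, j = 4, giving x = w[0:1] = 0, y = w[1:4] = 100, z = w[4:9] = 01110.
Check: |xy| = 4 ≤ 6 and |y| = 3 ≥ 1. Reading y takes A from p1 back to p1, so every xyⁱz is accepted.

100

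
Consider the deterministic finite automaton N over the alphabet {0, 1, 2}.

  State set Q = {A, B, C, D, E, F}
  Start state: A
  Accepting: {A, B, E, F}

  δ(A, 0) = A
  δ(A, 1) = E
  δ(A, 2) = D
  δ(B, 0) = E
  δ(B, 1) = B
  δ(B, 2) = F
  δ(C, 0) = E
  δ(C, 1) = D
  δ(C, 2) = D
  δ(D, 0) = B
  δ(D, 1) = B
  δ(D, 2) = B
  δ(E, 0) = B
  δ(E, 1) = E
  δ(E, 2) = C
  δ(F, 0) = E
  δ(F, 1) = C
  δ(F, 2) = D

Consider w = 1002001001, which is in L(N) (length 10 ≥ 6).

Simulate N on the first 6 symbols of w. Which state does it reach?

State sequence: A -1-> E -0-> B -0-> E -2-> C -0-> E -0-> B

After reading 6 characters, N is in state B.
(This kind of state-tracing is the core of the pumping-lemma construction: with 6 states, pigeonhole forces a repeat within the first 6 steps.)

B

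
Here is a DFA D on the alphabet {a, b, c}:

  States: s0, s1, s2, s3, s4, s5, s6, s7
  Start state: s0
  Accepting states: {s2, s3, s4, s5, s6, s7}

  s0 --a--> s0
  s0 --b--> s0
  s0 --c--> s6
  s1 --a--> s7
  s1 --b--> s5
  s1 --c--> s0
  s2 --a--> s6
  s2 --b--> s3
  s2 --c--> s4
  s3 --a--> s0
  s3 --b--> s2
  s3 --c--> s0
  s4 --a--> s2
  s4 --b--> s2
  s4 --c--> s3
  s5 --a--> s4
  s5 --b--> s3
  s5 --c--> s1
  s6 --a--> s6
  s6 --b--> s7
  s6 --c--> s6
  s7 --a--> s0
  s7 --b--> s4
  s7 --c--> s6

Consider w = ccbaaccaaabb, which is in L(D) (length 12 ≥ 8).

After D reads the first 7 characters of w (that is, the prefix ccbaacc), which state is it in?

s6

Run of D on the first 7 characters of w = c c b a a c c:
  step 0: s0  (start)
  step 1: s6  (read c: s0→s6)
  step 2: s6  (read c: s6→s6)
  step 3: s7  (read b: s6→s7)
  step 4: s0  (read a: s7→s0)
  step 5: s0  (read a: s0→s0)
  step 6: s6  (read c: s0→s6)
  step 7: s6  (read c: s6→s6)

After reading 7 characters, D is in state s6.
(This kind of state-tracing is the core of the pumping-lemma construction: with 8 states, pigeonhole forces a repeat within the first 8 steps.)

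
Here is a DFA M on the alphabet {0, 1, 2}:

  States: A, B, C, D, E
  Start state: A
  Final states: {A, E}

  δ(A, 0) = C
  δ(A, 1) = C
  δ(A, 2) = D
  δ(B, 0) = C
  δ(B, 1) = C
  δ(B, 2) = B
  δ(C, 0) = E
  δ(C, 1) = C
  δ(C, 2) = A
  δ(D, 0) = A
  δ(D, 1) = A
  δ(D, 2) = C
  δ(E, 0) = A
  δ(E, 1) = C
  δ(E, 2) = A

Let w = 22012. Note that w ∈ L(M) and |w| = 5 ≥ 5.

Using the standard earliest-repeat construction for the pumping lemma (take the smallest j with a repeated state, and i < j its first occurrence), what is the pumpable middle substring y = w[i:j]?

01

State sequence: A -2-> D -2-> C -0-> E -1-> C -2-> A
First repeat at step 4: C was already visited.

So i = 2, j = 4, giving x = w[0:2] = 22, y = w[2:4] = 01, z = w[4:5] = 2.
Check: |xy| = 4 ≤ 5 and |y| = 2 ≥ 1. Reading y takes M from C back to C, so every xyⁱz is accepted.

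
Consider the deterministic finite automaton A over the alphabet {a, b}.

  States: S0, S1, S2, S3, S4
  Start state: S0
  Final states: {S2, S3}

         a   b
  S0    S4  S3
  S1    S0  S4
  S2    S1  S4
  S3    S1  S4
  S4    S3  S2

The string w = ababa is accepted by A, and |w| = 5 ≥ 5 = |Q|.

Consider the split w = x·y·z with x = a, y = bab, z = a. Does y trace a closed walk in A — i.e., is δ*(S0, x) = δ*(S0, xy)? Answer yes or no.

State sequence: S0 -a-> S4 -b-> S2 -a-> S1 -b-> S4

After x (step 1): S4. After xy (step 4): S4.
They match, so y = bab drives A around a cycle from S4 back to itself; pumping y any number of times keeps A in S4 before reading z, and xyⁱz ∈ L(A) for every i ≥ 0.

yes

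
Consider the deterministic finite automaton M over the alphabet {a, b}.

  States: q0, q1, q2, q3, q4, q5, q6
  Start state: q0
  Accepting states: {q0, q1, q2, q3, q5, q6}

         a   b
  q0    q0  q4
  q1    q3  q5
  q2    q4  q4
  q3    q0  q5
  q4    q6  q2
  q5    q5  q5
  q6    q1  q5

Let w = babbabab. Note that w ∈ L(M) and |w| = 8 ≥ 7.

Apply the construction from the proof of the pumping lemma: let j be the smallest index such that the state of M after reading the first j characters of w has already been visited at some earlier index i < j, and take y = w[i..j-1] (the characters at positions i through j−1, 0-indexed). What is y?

Run of M on w = b a b b a b a b:
  step 0: q0  (start)
  step 1: q4  (read b: q0→q4)
  step 2: q6  (read a: q4→q6)
  step 3: q5  (read b: q6→q5)
  step 4: q5  (read b: q5→q5)   ← first repeat (q5 seen earlier)
  step 5: q5  (read a: q5→q5)
  step 6: q5  (read b: q5→q5)
  step 7: q5  (read a: q5→q5)
  step 8: q5  (read b: q5→q5)

So i = 3, j = 4, giving x = w[0:3] = bab, y = w[3:4] = b, z = w[4:8] = abab.
Check: |xy| = 4 ≤ 7 and |y| = 1 ≥ 1. Reading y takes M from q5 back to q5, so every xyⁱz is accepted.

b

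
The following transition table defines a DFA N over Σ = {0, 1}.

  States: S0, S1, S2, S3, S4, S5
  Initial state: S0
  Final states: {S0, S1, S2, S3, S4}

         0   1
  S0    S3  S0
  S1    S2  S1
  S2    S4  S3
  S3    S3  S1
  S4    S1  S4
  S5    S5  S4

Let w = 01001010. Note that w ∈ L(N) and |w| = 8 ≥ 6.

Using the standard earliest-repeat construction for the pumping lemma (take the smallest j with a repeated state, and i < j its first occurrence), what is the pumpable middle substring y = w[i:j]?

1

State sequence: S0 -0-> S3 -1-> S1 -0-> S2 -0-> S4 -1-> S4 -0-> S1 -1-> S1 -0-> S2
First repeat at step 5: S4 was already visited.

So i = 4, j = 5, giving x = w[0:4] = 0100, y = w[4:5] = 1, z = w[5:8] = 010.
Check: |xy| = 5 ≤ 6 and |y| = 1 ≥ 1. Reading y takes N from S4 back to S4, so every xyⁱz is accepted.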